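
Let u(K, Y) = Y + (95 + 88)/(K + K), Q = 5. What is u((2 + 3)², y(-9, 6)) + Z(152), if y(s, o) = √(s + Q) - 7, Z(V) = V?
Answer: 7433/50 + 2*I ≈ 148.66 + 2.0*I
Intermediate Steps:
y(s, o) = -7 + √(5 + s) (y(s, o) = √(s + 5) - 7 = √(5 + s) - 7 = -7 + √(5 + s))
u(K, Y) = Y + 183/(2*K) (u(K, Y) = Y + 183/((2*K)) = Y + 183*(1/(2*K)) = Y + 183/(2*K))
u((2 + 3)², y(-9, 6)) + Z(152) = ((-7 + √(5 - 9)) + 183/(2*((2 + 3)²))) + 152 = ((-7 + √(-4)) + 183/(2*(5²))) + 152 = ((-7 + 2*I) + (183/2)/25) + 152 = ((-7 + 2*I) + (183/2)*(1/25)) + 152 = ((-7 + 2*I) + 183/50) + 152 = (-167/50 + 2*I) + 152 = 7433/50 + 2*I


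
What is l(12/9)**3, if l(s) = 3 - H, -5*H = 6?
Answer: 9261/125 ≈ 74.088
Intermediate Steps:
H = -6/5 (H = -1/5*6 = -6/5 ≈ -1.2000)
l(s) = 21/5 (l(s) = 3 - 1*(-6/5) = 3 + 6/5 = 21/5)
l(12/9)**3 = (21/5)**3 = 9261/125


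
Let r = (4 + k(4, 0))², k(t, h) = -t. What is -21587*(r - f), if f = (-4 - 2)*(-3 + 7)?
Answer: -518088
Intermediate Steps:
f = -24 (f = -6*4 = -24)
r = 0 (r = (4 - 1*4)² = (4 - 4)² = 0² = 0)
-21587*(r - f) = -21587*(0 - 1*(-24)) = -21587*(0 + 24) = -21587*24 = -518088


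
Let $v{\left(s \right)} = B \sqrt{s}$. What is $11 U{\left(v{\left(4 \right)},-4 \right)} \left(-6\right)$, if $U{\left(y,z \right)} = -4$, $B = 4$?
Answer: $264$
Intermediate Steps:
$v{\left(s \right)} = 4 \sqrt{s}$
$11 U{\left(v{\left(4 \right)},-4 \right)} \left(-6\right) = 11 \left(-4\right) \left(-6\right) = \left(-44\right) \left(-6\right) = 264$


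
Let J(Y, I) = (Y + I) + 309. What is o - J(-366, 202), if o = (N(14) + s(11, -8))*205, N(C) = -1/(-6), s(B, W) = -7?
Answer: -9275/6 ≈ -1545.8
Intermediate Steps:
N(C) = 1/6 (N(C) = -1*(-1/6) = 1/6)
J(Y, I) = 309 + I + Y (J(Y, I) = (I + Y) + 309 = 309 + I + Y)
o = -8405/6 (o = (1/6 - 7)*205 = -41/6*205 = -8405/6 ≈ -1400.8)
o - J(-366, 202) = -8405/6 - (309 + 202 - 366) = -8405/6 - 1*145 = -8405/6 - 145 = -9275/6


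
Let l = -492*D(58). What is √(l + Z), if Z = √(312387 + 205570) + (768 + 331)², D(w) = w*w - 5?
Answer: √(-444827 + √517957) ≈ 666.41*I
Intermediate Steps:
D(w) = -5 + w² (D(w) = w² - 5 = -5 + w²)
l = -1652628 (l = -492*(-5 + 58²) = -492*(-5 + 3364) = -492*3359 = -1652628)
Z = 1207801 + √517957 (Z = √517957 + 1099² = √517957 + 1207801 = 1207801 + √517957 ≈ 1.2085e+6)
√(l + Z) = √(-1652628 + (1207801 + √517957)) = √(-444827 + √517957)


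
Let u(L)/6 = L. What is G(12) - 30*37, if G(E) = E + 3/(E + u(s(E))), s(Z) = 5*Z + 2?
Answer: -140543/128 ≈ -1098.0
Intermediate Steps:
s(Z) = 2 + 5*Z
u(L) = 6*L
G(E) = E + 3/(12 + 31*E) (G(E) = E + 3/(E + 6*(2 + 5*E)) = E + 3/(E + (12 + 30*E)) = E + 3/(12 + 31*E))
G(12) - 30*37 = (3 + 12*12 + 31*12²)/(12 + 31*12) - 30*37 = (3 + 144 + 31*144)/(12 + 372) - 1110 = (3 + 144 + 4464)/384 - 1110 = (1/384)*4611 - 1110 = 1537/128 - 1110 = -140543/128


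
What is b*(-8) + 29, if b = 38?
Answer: -275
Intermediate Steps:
b*(-8) + 29 = 38*(-8) + 29 = -304 + 29 = -275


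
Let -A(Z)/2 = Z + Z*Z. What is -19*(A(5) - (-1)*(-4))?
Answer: 1216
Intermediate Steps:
A(Z) = -2*Z - 2*Z² (A(Z) = -2*(Z + Z*Z) = -2*(Z + Z²) = -2*Z - 2*Z²)
-19*(A(5) - (-1)*(-4)) = -19*(-2*5*(1 + 5) - (-1)*(-4)) = -19*(-2*5*6 - 1*4) = -19*(-60 - 4) = -19*(-64) = 1216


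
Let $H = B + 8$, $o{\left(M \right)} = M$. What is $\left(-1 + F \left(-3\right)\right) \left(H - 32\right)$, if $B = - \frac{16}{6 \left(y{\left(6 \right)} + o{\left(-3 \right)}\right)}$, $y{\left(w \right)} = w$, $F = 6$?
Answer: $\frac{4256}{9} \approx 472.89$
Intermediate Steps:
$B = - \frac{8}{9}$ ($B = - \frac{16}{6 \left(6 - 3\right)} = - \frac{16}{6 \cdot 3} = - \frac{16}{18} = \left(-16\right) \frac{1}{18} = - \frac{8}{9} \approx -0.88889$)
$H = \frac{64}{9}$ ($H = - \frac{8}{9} + 8 = \frac{64}{9} \approx 7.1111$)
$\left(-1 + F \left(-3\right)\right) \left(H - 32\right) = \left(-1 + 6 \left(-3\right)\right) \left(\frac{64}{9} - 32\right) = \left(-1 - 18\right) \left(- \frac{224}{9}\right) = \left(-19\right) \left(- \frac{224}{9}\right) = \frac{4256}{9}$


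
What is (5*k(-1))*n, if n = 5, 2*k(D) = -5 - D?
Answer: -50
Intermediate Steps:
k(D) = -5/2 - D/2 (k(D) = (-5 - D)/2 = -5/2 - D/2)
(5*k(-1))*n = (5*(-5/2 - ½*(-1)))*5 = (5*(-5/2 + ½))*5 = (5*(-2))*5 = -10*5 = -50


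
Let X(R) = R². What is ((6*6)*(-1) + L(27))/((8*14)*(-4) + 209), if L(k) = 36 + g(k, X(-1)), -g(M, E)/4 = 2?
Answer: 8/239 ≈ 0.033473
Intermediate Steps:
g(M, E) = -8 (g(M, E) = -4*2 = -8)
L(k) = 28 (L(k) = 36 - 8 = 28)
((6*6)*(-1) + L(27))/((8*14)*(-4) + 209) = ((6*6)*(-1) + 28)/((8*14)*(-4) + 209) = (36*(-1) + 28)/(112*(-4) + 209) = (-36 + 28)/(-448 + 209) = -8/(-239) = -8*(-1/239) = 8/239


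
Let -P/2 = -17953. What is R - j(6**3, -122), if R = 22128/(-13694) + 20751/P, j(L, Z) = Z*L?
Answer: 6478341380577/245848382 ≈ 26351.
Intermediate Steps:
P = 35906 (P = -2*(-17953) = 35906)
j(L, Z) = L*Z
R = -255181887/245848382 (R = 22128/(-13694) + 20751/35906 = 22128*(-1/13694) + 20751*(1/35906) = -11064/6847 + 20751/35906 = -255181887/245848382 ≈ -1.0380)
R - j(6**3, -122) = -255181887/245848382 - 6**3*(-122) = -255181887/245848382 - 216*(-122) = -255181887/245848382 - 1*(-26352) = -255181887/245848382 + 26352 = 6478341380577/245848382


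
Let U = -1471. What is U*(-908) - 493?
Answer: 1335175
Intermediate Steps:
U*(-908) - 493 = -1471*(-908) - 493 = 1335668 - 493 = 1335175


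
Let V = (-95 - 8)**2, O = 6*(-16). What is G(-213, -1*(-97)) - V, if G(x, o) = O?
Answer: -10705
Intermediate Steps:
O = -96
G(x, o) = -96
V = 10609 (V = (-103)**2 = 10609)
G(-213, -1*(-97)) - V = -96 - 1*10609 = -96 - 10609 = -10705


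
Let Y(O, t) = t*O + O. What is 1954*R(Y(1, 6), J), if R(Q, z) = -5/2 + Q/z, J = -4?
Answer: -16609/2 ≈ -8304.5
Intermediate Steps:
Y(O, t) = O + O*t (Y(O, t) = O*t + O = O + O*t)
R(Q, z) = -5/2 + Q/z (R(Q, z) = -5*1/2 + Q/z = -5/2 + Q/z)
1954*R(Y(1, 6), J) = 1954*(-5/2 + (1*(1 + 6))/(-4)) = 1954*(-5/2 + (1*7)*(-1/4)) = 1954*(-5/2 + 7*(-1/4)) = 1954*(-5/2 - 7/4) = 1954*(-17/4) = -16609/2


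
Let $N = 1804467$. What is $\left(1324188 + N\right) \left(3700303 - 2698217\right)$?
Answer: $3135181374330$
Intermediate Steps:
$\left(1324188 + N\right) \left(3700303 - 2698217\right) = \left(1324188 + 1804467\right) \left(3700303 - 2698217\right) = 3128655 \cdot 1002086 = 3135181374330$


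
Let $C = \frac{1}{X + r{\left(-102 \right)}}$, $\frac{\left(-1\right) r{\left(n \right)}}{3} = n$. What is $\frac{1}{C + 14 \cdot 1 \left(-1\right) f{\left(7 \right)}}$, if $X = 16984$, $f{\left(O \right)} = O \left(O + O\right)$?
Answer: $- \frac{17290}{23721879} \approx -0.00072886$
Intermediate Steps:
$r{\left(n \right)} = - 3 n$
$f{\left(O \right)} = 2 O^{2}$ ($f{\left(O \right)} = O 2 O = 2 O^{2}$)
$C = \frac{1}{17290}$ ($C = \frac{1}{16984 - -306} = \frac{1}{16984 + 306} = \frac{1}{17290} \approx 5.7837 \cdot 10^{-5}$)
$\frac{1}{C + 14 \cdot 1 \left(-1\right) f{\left(7 \right)}} = \frac{1}{\frac{1}{17290} + 14 \cdot 1 \left(-1\right) 2 \cdot 7^{2}} = \frac{1}{\frac{1}{17290} + 14 \left(-1\right) 2 \cdot 49} = \frac{1}{\frac{1}{17290} - 1372} = \frac{1}{- \frac{23721879}{17290}} = - \frac{17290}{23721879}$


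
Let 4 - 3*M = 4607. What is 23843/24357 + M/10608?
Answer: 215554787/258379056 ≈ 0.83426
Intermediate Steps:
M = -4603/3 (M = 4/3 - ⅓*4607 = 4/3 - 4607/3 = -4603/3 ≈ -1534.3)
23843/24357 + M/10608 = 23843/24357 - 4603/3/10608 = 23843*(1/24357) - 4603/3*1/10608 = 23843/24357 - 4603/31824 = 215554787/258379056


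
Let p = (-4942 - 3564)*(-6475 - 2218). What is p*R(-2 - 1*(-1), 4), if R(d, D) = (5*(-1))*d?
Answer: 369713290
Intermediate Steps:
R(d, D) = -5*d
p = 73942658 (p = -8506*(-8693) = 73942658)
p*R(-2 - 1*(-1), 4) = 73942658*(-5*(-2 - 1*(-1))) = 73942658*(-5*(-2 + 1)) = 73942658*(-5*(-1)) = 73942658*5 = 369713290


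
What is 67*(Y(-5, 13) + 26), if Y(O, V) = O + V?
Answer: 2278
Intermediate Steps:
67*(Y(-5, 13) + 26) = 67*((-5 + 13) + 26) = 67*(8 + 26) = 67*34 = 2278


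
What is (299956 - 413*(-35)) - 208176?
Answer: 106235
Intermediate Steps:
(299956 - 413*(-35)) - 208176 = (299956 + 14455) - 208176 = 314411 - 208176 = 106235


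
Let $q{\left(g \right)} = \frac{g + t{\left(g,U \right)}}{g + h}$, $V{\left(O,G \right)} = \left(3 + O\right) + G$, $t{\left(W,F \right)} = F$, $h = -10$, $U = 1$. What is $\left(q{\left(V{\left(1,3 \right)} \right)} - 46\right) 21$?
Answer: $-1022$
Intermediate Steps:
$V{\left(O,G \right)} = 3 + G + O$
$q{\left(g \right)} = \frac{1 + g}{-10 + g}$ ($q{\left(g \right)} = \frac{g + 1}{g - 10} = \frac{1 + g}{-10 + g}$)
$\left(q{\left(V{\left(1,3 \right)} \right)} - 46\right) 21 = \left(\frac{1 + \left(3 + 3 + 1\right)}{-10 + \left(3 + 3 + 1\right)} - 46\right) 21 = \left(\frac{1 + 7}{-10 + 7} - 46\right) 21 = \left(\frac{1}{-3} \cdot 8 - 46\right) 21 = \left(\left(- \frac{1}{3}\right) 8 - 46\right) 21 = \left(- \frac{8}{3} - 46\right) 21 = \left(- \frac{146}{3}\right) 21 = -1022$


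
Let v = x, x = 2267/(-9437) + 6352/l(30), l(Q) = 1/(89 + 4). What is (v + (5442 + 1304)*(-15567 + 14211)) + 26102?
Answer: -80504576773/9437 ≈ -8.5307e+6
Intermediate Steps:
l(Q) = 1/93
x = 5574773365/9437 (x = 2267/(-9437) + 6352/(1/93) = 2267*(-1/9437) + 6352*93 = -2267/9437 + 590736 = 5574773365/9437 ≈ 5.9074e+5)
v = 5574773365/9437 ≈ 5.9074e+5
(v + (5442 + 1304)*(-15567 + 14211)) + 26102 = (5574773365/9437 + (5442 + 1304)*(-15567 + 14211)) + 26102 = (5574773365/9437 + 6746*(-1356)) + 26102 = (5574773365/9437 - 9147576) + 26102 = -80750901347/9437 + 26102 = -80504576773/9437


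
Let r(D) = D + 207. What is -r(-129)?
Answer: -78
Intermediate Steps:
r(D) = 207 + D
-r(-129) = -(207 - 129) = -1*78 = -78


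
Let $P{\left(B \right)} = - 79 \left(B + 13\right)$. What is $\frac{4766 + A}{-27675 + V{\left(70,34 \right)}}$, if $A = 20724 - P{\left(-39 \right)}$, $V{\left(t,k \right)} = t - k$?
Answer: $- \frac{2604}{3071} \approx -0.84793$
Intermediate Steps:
$P{\left(B \right)} = -1027 - 79 B$ ($P{\left(B \right)} = - 79 \left(13 + B\right) = -1027 - 79 B$)
$A = 18670$ ($A = 20724 - \left(-1027 - -3081\right) = 20724 - \left(-1027 + 3081\right) = 20724 - 2054 = 18670$)
$\frac{4766 + A}{-27675 + V{\left(70,34 \right)}} = \frac{4766 + 18670}{-27675 + \left(70 - 34\right)} = \frac{23436}{-27675 + \left(70 - 34\right)} = \frac{23436}{-27675 + 36} = \frac{23436}{-27639} = 23436 \left(- \frac{1}{27639}\right) = - \frac{2604}{3071}$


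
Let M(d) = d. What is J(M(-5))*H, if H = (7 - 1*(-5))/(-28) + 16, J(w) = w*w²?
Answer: -13625/7 ≈ -1946.4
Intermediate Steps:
J(w) = w³
H = 109/7 (H = (7 + 5)*(-1/28) + 16 = 12*(-1/28) + 16 = -3/7 + 16 = 109/7 ≈ 15.571)
J(M(-5))*H = (-5)³*(109/7) = -125*109/7 = -13625/7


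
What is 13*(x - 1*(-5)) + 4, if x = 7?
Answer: 160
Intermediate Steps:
13*(x - 1*(-5)) + 4 = 13*(7 - 1*(-5)) + 4 = 13*(7 + 5) + 4 = 13*12 + 4 = 156 + 4 = 160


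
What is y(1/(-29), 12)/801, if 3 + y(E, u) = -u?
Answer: -5/267 ≈ -0.018727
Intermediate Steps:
y(E, u) = -3 - u
y(1/(-29), 12)/801 = (-3 - 1*12)/801 = (-3 - 12)*(1/801) = -15*1/801 = -5/267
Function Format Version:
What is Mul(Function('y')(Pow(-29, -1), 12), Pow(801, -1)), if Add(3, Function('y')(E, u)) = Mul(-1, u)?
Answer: Rational(-5, 267) ≈ -0.018727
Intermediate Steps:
Function('y')(E, u) = Add(-3, Mul(-1, u))
Mul(Function('y')(Pow(-29, -1), 12), Pow(801, -1)) = Mul(Add(-3, Mul(-1, 12)), Pow(801, -1)) = Mul(Add(-3, -12), Rational(1, 801)) = Mul(-15, Rational(1, 801)) = Rational(-5, 267)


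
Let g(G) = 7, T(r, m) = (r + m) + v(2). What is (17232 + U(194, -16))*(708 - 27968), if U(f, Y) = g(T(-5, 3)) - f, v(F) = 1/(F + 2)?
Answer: -464646700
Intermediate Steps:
v(F) = 1/(2 + F)
T(r, m) = ¼ + m + r (T(r, m) = (r + m) + 1/(2 + 2) = (m + r) + 1/4 = (m + r) + ¼ = ¼ + m + r)
U(f, Y) = 7 - f
(17232 + U(194, -16))*(708 - 27968) = (17232 + (7 - 1*194))*(708 - 27968) = (17232 + (7 - 194))*(-27260) = (17232 - 187)*(-27260) = 17045*(-27260) = -464646700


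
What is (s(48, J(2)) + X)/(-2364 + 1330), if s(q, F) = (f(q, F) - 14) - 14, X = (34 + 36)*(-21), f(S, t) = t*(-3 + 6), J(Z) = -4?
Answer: 755/517 ≈ 1.4603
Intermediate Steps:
f(S, t) = 3*t (f(S, t) = t*3 = 3*t)
X = -1470 (X = 70*(-21) = -1470)
s(q, F) = -28 + 3*F (s(q, F) = (3*F - 14) - 14 = (-14 + 3*F) - 14 = -28 + 3*F)
(s(48, J(2)) + X)/(-2364 + 1330) = ((-28 + 3*(-4)) - 1470)/(-2364 + 1330) = ((-28 - 12) - 1470)/(-1034) = (-40 - 1470)*(-1/1034) = -1510*(-1/1034) = 755/517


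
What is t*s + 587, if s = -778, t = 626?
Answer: -486441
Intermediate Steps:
t*s + 587 = 626*(-778) + 587 = -487028 + 587 = -486441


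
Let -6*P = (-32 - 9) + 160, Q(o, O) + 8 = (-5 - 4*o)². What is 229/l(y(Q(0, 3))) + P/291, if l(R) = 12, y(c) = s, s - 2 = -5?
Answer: 66401/3492 ≈ 19.015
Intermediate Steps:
Q(o, O) = -8 + (-5 - 4*o)²
P = -119/6 (P = -((-32 - 9) + 160)/6 = -(-41 + 160)/6 = -⅙*119 = -119/6 ≈ -19.833)
s = -3 (s = 2 - 5 = -3)
y(c) = -3
229/l(y(Q(0, 3))) + P/291 = 229/12 - 119/6/291 = 229*(1/12) - 119/6*1/291 = 229/12 - 119/1746 = 66401/3492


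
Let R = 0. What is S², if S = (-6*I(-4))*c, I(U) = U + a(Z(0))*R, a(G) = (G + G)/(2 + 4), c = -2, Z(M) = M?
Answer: 2304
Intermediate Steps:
a(G) = G/3 (a(G) = (2*G)/6 = (2*G)*(⅙) = G/3)
I(U) = U (I(U) = U + ((⅓)*0)*0 = U + 0*0 = U + 0 = U)
S = -48 (S = -6*(-4)*(-2) = 24*(-2) = -48)
S² = (-48)² = 2304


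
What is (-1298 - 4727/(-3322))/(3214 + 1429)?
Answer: -4307229/15424046 ≈ -0.27925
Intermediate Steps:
(-1298 - 4727/(-3322))/(3214 + 1429) = (-1298 - 4727*(-1/3322))/4643 = (-1298 + 4727/3322)*(1/4643) = -4307229/3322*1/4643 = -4307229/15424046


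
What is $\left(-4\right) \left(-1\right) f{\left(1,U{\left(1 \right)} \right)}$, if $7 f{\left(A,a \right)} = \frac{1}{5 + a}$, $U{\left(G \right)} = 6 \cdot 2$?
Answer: $\frac{4}{119} \approx 0.033613$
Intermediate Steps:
$U{\left(G \right)} = 12$
$f{\left(A,a \right)} = \frac{1}{7 \left(5 + a\right)}$
$\left(-4\right) \left(-1\right) f{\left(1,U{\left(1 \right)} \right)} = \left(-4\right) \left(-1\right) \frac{1}{7 \left(5 + 12\right)} = 4 \frac{1}{7 \cdot 17} = 4 \cdot \frac{1}{7} \cdot \frac{1}{17} = 4 \cdot \frac{1}{119} = \frac{4}{119}$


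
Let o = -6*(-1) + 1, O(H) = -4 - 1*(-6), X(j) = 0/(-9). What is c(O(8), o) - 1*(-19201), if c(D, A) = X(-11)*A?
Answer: 19201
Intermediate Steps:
X(j) = 0 (X(j) = 0*(-⅑) = 0)
O(H) = 2 (O(H) = -4 + 6 = 2)
o = 7 (o = 6 + 1 = 7)
c(D, A) = 0 (c(D, A) = 0*A = 0)
c(O(8), o) - 1*(-19201) = 0 - 1*(-19201) = 0 + 19201 = 19201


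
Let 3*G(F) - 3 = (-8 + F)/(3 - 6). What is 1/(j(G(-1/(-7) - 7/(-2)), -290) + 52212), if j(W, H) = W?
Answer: 126/6578899 ≈ 1.9152e-5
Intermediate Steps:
G(F) = 17/9 - F/9 (G(F) = 1 + ((-8 + F)/(3 - 6))/3 = 1 + ((-8 + F)/(-3))/3 = 1 + ((-8 + F)*(-1/3))/3 = 1 + (8/3 - F/3)/3 = 1 + (8/9 - F/9) = 17/9 - F/9)
1/(j(G(-1/(-7) - 7/(-2)), -290) + 52212) = 1/((17/9 - (-1/(-7) - 7/(-2))/9) + 52212) = 1/((17/9 - (-1*(-1/7) - 7*(-1/2))/9) + 52212) = 1/((17/9 - (1/7 + 7/2)/9) + 52212) = 1/((17/9 - 1/9*51/14) + 52212) = 1/((17/9 - 17/42) + 52212) = 1/(187/126 + 52212) = 1/(6578899/126) = 126/6578899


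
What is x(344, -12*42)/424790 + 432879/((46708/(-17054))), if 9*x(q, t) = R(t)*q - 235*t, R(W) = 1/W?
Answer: -222259353895574258/1406237347305 ≈ -1.5805e+5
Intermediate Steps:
x(q, t) = -235*t/9 + q/(9*t) (x(q, t) = (q/t - 235*t)/9 = (-235*t + q/t)/9 = -235*t/9 + q/(9*t))
x(344, -12*42)/424790 + 432879/((46708/(-17054))) = ((344 - 235*(-12*42)²)/(9*((-12*42))))/424790 + 432879/((46708/(-17054))) = ((⅑)*(344 - 235*(-504)²)/(-504))*(1/424790) + 432879/((46708*(-1/17054))) = ((⅑)*(-1/504)*(344 - 235*254016))*(1/424790) + 432879/(-23354/8527) = ((⅑)*(-1/504)*(344 - 59693760))*(1/424790) + 432879*(-8527/23354) = ((⅑)*(-1/504)*(-59693416))*(1/424790) - 3691159233/23354 = (7461677/567)*(1/424790) - 3691159233/23354 = 7461677/240855930 - 3691159233/23354 = -222259353895574258/1406237347305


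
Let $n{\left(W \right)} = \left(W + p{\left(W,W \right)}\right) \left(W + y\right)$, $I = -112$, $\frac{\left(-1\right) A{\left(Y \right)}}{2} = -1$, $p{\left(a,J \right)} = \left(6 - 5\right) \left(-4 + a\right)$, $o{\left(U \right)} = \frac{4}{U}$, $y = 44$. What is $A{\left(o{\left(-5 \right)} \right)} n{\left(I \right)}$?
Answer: $31008$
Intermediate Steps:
$p{\left(a,J \right)} = -4 + a$ ($p{\left(a,J \right)} = 1 \left(-4 + a\right) = -4 + a$)
$A{\left(Y \right)} = 2$ ($A{\left(Y \right)} = \left(-2\right) \left(-1\right) = 2$)
$n{\left(W \right)} = \left(-4 + 2 W\right) \left(44 + W\right)$ ($n{\left(W \right)} = \left(W + \left(-4 + W\right)\right) \left(W + 44\right) = \left(-4 + 2 W\right) \left(44 + W\right)$)
$A{\left(o{\left(-5 \right)} \right)} n{\left(I \right)} = 2 \left(-176 + 2 \left(-112\right)^{2} + 84 \left(-112\right)\right) = 2 \left(-176 + 2 \cdot 12544 - 9408\right) = 2 \left(-176 + 25088 - 9408\right) = 2 \cdot 15504 = 31008$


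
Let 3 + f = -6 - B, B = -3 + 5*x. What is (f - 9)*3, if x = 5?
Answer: -120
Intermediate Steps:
B = 22 (B = -3 + 5*5 = -3 + 25 = 22)
f = -31 (f = -3 + (-6 - 1*22) = -3 + (-6 - 22) = -3 - 28 = -31)
(f - 9)*3 = (-31 - 9)*3 = -40*3 = -120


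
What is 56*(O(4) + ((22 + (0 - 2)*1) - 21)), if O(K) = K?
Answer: 168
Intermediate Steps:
56*(O(4) + ((22 + (0 - 2)*1) - 21)) = 56*(4 + ((22 + (0 - 2)*1) - 21)) = 56*(4 + ((22 - 2*1) - 21)) = 56*(4 + ((22 - 2) - 21)) = 56*(4 + (20 - 21)) = 56*(4 - 1) = 56*3 = 168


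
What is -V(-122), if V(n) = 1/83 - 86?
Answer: 7137/83 ≈ 85.988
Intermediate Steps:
V(n) = -7137/83 (V(n) = 1/83 - 86 = -7137/83)
-V(-122) = -1*(-7137/83) = 7137/83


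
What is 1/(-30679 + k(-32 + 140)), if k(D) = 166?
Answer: -1/30513 ≈ -3.2773e-5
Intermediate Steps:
1/(-30679 + k(-32 + 140)) = 1/(-30679 + 166) = 1/(-30513) = -1/30513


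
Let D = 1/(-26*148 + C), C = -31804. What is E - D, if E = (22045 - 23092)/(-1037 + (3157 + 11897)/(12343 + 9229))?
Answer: 402627145739/398502190860 ≈ 1.0104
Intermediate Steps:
E = 11292942/11177555 (E = -1047/(-1037 + 15054/21572) = -1047/(-1037 + 15054*(1/21572)) = -1047/(-1037 + 7527/10786) = -1047/(-11177555/10786) = -1047*(-10786/11177555) = 11292942/11177555 ≈ 1.0103)
D = -1/35652 (D = 1/(-26*148 - 31804) = 1/(-3848 - 31804) = 1/(-35652) = -1/35652 ≈ -2.8049e-5)
E - D = 11292942/11177555 - 1*(-1/35652) = 11292942/11177555 + 1/35652 = 402627145739/398502190860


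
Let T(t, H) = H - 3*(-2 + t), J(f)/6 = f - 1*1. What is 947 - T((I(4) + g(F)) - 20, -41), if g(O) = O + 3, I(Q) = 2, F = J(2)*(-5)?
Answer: 847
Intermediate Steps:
J(f) = -6 + 6*f (J(f) = 6*(f - 1*1) = 6*(f - 1) = 6*(-1 + f) = -6 + 6*f)
F = -30 (F = (-6 + 6*2)*(-5) = (-6 + 12)*(-5) = 6*(-5) = -30)
g(O) = 3 + O
T(t, H) = 6 + H - 3*t (T(t, H) = H - (-6 + 3*t) = H + (6 - 3*t) = 6 + H - 3*t)
947 - T((I(4) + g(F)) - 20, -41) = 947 - (6 - 41 - 3*((2 + (3 - 30)) - 20)) = 947 - (6 - 41 - 3*((2 - 27) - 20)) = 947 - (6 - 41 - 3*(-25 - 20)) = 947 - (6 - 41 - 3*(-45)) = 947 - (6 - 41 + 135) = 947 - 1*100 = 947 - 100 = 847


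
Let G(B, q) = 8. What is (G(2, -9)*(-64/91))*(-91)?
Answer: 512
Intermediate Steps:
(G(2, -9)*(-64/91))*(-91) = (8*(-64/91))*(-91) = -512/91*(-91) = 512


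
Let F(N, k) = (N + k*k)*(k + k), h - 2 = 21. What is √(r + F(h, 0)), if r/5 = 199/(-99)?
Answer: I*√10945/33 ≈ 3.1703*I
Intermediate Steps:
h = 23 (h = 2 + 21 = 23)
r = -995/99 (r = 5*(199/(-99)) = 5*(199*(-1/99)) = 5*(-199/99) = -995/99 ≈ -10.051)
F(N, k) = 2*k*(N + k²) (F(N, k) = (N + k²)*(2*k) = 2*k*(N + k²))
√(r + F(h, 0)) = √(-995/99 + 2*0*(23 + 0²)) = √(-995/99 + 2*0*(23 + 0)) = √(-995/99 + 2*0*23) = √(-995/99 + 0) = √(-995/99) = I*√10945/33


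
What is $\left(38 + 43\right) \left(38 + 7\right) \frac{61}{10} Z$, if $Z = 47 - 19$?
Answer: $622566$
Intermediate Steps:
$Z = 28$ ($Z = 47 - 19 = 28$)
$\left(38 + 43\right) \left(38 + 7\right) \frac{61}{10} Z = \left(38 + 43\right) \left(38 + 7\right) \frac{61}{10} \cdot 28 = 81 \cdot 45 \cdot 61 \cdot \frac{1}{10} \cdot 28 = 3645 \cdot \frac{61}{10} \cdot 28 = \frac{44469}{2} \cdot 28 = 622566$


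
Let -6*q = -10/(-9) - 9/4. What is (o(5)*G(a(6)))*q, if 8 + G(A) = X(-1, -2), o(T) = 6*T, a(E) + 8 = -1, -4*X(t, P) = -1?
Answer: -6355/144 ≈ -44.132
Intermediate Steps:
X(t, P) = 1/4 (X(t, P) = -1/4*(-1) = 1/4)
a(E) = -9 (a(E) = -8 - 1 = -9)
G(A) = -31/4 (G(A) = -8 + 1/4 = -31/4)
q = 41/216 (q = -(-10/(-9) - 9/4)/6 = -(-10*(-1/9) - 9*1/4)/6 = -(10/9 - 9/4)/6 = -1/6*(-41/36) = 41/216 ≈ 0.18981)
(o(5)*G(a(6)))*q = ((6*5)*(-31/4))*(41/216) = (30*(-31/4))*(41/216) = -465/2*41/216 = -6355/144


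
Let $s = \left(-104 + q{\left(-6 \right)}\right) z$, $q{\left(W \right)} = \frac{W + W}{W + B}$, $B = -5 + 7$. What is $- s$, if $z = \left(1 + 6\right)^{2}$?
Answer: $4949$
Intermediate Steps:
$B = 2$
$z = 49$ ($z = 7^{2} = 49$)
$q{\left(W \right)} = \frac{2 W}{2 + W}$ ($q{\left(W \right)} = \frac{W + W}{W + 2} = \frac{2 W}{2 + W}$)
$s = -4949$ ($s = \left(-104 + 2 \left(-6\right) \frac{1}{2 - 6}\right) 49 = \left(-104 + 2 \left(-6\right) \frac{1}{-4}\right) 49 = \left(-104 + 2 \left(-6\right) \left(- \frac{1}{4}\right)\right) 49 = \left(-104 + 3\right) 49 = \left(-101\right) 49 = -4949$)
$- s = \left(-1\right) \left(-4949\right) = 4949$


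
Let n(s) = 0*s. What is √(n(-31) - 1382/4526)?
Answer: I*√1563733/2263 ≈ 0.55258*I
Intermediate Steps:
n(s) = 0
√(n(-31) - 1382/4526) = √(0 - 1382/4526) = √(0 - 1382*1/4526) = √(0 - 691/2263) = √(-691/2263) = I*√1563733/2263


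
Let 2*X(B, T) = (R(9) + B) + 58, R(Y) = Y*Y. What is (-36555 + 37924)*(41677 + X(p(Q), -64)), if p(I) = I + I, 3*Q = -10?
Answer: 342878371/6 ≈ 5.7146e+7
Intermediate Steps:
Q = -10/3 (Q = (⅓)*(-10) = -10/3 ≈ -3.3333)
p(I) = 2*I
R(Y) = Y²
X(B, T) = 139/2 + B/2 (X(B, T) = ((9² + B) + 58)/2 = ((81 + B) + 58)/2 = (139 + B)/2 = 139/2 + B/2)
(-36555 + 37924)*(41677 + X(p(Q), -64)) = (-36555 + 37924)*(41677 + (139/2 + (2*(-10/3))/2)) = 1369*(41677 + (139/2 + (½)*(-20/3))) = 1369*(41677 + (139/2 - 10/3)) = 1369*(41677 + 397/6) = 1369*(250459/6) = 342878371/6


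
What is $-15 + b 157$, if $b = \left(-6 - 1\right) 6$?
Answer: $-6609$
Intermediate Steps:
$b = -42$ ($b = \left(-7\right) 6 = -42$)
$-15 + b 157 = -15 - 6594 = -6609$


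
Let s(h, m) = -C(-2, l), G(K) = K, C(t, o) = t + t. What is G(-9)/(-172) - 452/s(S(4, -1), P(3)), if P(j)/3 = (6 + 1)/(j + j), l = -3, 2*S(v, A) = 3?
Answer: -19427/172 ≈ -112.95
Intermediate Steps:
S(v, A) = 3/2 (S(v, A) = (1/2)*3 = 3/2)
P(j) = 21/(2*j) (P(j) = 3*((6 + 1)/(j + j)) = 3*(7/((2*j))) = 3*(7*(1/(2*j))) = 3*(7/(2*j)) = 21/(2*j))
C(t, o) = 2*t
s(h, m) = 4 (s(h, m) = -2*(-2) = -1*(-4) = 4)
G(-9)/(-172) - 452/s(S(4, -1), P(3)) = -9/(-172) - 452/4 = -9*(-1/172) - 452*1/4 = 9/172 - 113 = -19427/172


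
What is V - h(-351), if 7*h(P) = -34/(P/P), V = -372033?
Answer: -2604197/7 ≈ -3.7203e+5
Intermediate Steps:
h(P) = -34/7 (h(P) = (-34/(P/P))/7 = (-34/1)/7 = (-34*1)/7 = (⅐)*(-34) = -34/7)
V - h(-351) = -372033 - 1*(-34/7) = -372033 + 34/7 = -2604197/7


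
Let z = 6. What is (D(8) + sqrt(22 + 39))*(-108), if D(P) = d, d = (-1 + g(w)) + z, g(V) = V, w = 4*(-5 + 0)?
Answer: 1620 - 108*sqrt(61) ≈ 776.49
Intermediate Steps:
w = -20 (w = 4*(-5) = -20)
d = -15 (d = (-1 - 20) + 6 = -21 + 6 = -15)
D(P) = -15
(D(8) + sqrt(22 + 39))*(-108) = (-15 + sqrt(22 + 39))*(-108) = (-15 + sqrt(61))*(-108) = 1620 - 108*sqrt(61)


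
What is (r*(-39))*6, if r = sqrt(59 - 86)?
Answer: -702*I*sqrt(3) ≈ -1215.9*I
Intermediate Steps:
r = 3*I*sqrt(3) (r = sqrt(-27) = 3*I*sqrt(3) ≈ 5.1962*I)
(r*(-39))*6 = ((3*I*sqrt(3))*(-39))*6 = -117*I*sqrt(3)*6 = -702*I*sqrt(3)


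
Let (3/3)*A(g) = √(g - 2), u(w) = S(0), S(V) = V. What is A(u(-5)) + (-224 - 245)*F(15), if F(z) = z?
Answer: -7035 + I*√2 ≈ -7035.0 + 1.4142*I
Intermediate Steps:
u(w) = 0
A(g) = √(-2 + g) (A(g) = √(g - 2) = √(-2 + g))
A(u(-5)) + (-224 - 245)*F(15) = √(-2 + 0) + (-224 - 245)*15 = √(-2) - 469*15 = I*√2 - 7035 = -7035 + I*√2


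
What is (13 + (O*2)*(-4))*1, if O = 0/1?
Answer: 13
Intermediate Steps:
O = 0 (O = 0*1 = 0)
(13 + (O*2)*(-4))*1 = (13 + (0*2)*(-4))*1 = (13 + 0*(-4))*1 = (13 + 0)*1 = 13*1 = 13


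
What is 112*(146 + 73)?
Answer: 24528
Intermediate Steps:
112*(146 + 73) = 112*219 = 24528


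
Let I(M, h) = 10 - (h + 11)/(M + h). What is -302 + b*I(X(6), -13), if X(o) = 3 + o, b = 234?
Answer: 1921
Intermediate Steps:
I(M, h) = 10 - (11 + h)/(M + h)
-302 + b*I(X(6), -13) = -302 + 234*((-11 + 9*(-13) + 10*(3 + 6))/((3 + 6) - 13)) = -302 + 234*((-11 - 117 + 10*9)/(9 - 13)) = -302 + 234*((-11 - 117 + 90)/(-4)) = -302 + 234*(-1/4*(-38)) = -302 + 234*(19/2) = -302 + 2223 = 1921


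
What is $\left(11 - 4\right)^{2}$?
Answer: $49$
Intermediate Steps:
$\left(11 - 4\right)^{2} = 7^{2} = 49$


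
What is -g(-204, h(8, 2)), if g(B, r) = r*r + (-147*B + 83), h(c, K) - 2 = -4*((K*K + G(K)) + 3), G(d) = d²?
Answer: -31835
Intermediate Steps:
h(c, K) = -10 - 8*K² (h(c, K) = 2 - 4*((K*K + K²) + 3) = 2 - 4*((K² + K²) + 3) = 2 - 4*(2*K² + 3) = 2 - 4*(3 + 2*K²) = 2 + (-12 - 8*K²) = -10 - 8*K²)
g(B, r) = 83 + r² - 147*B (g(B, r) = r² + (83 - 147*B) = 83 + r² - 147*B)
-g(-204, h(8, 2)) = -(83 + (-10 - 8*2²)² - 147*(-204)) = -(83 + (-10 - 8*4)² + 29988) = -(83 + (-10 - 32)² + 29988) = -(83 + (-42)² + 29988) = -(83 + 1764 + 29988) = -1*31835 = -31835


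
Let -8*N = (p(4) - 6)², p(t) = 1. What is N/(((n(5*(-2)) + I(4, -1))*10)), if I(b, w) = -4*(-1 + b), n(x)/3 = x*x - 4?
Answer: -5/4416 ≈ -0.0011322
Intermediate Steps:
n(x) = -12 + 3*x² (n(x) = 3*(x*x - 4) = 3*(x² - 4) = 3*(-4 + x²) = -12 + 3*x²)
I(b, w) = 4 - 4*b
N = -25/8 (N = -(1 - 6)²/8 = -⅛*(-5)² = -⅛*25 = -25/8 ≈ -3.1250)
N/(((n(5*(-2)) + I(4, -1))*10)) = -25*1/(10*((-12 + 3*(5*(-2))²) + (4 - 4*4)))/8 = -25*1/(10*((-12 + 3*(-10)²) + (4 - 16)))/8 = -25*1/(10*((-12 + 3*100) - 12))/8 = -25*1/(10*((-12 + 300) - 12))/8 = -25*1/(10*(288 - 12))/8 = -25/(8*(276*10)) = -25/8/2760 = -25/8*1/2760 = -5/4416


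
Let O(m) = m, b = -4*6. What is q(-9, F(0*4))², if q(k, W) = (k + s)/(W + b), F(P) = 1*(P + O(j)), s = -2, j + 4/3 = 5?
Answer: 1089/3721 ≈ 0.29266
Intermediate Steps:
j = 11/3 (j = -4/3 + 5 = 11/3 ≈ 3.6667)
b = -24
F(P) = 11/3 + P (F(P) = 1*(P + 11/3) = 1*(11/3 + P) = 11/3 + P)
q(k, W) = (-2 + k)/(-24 + W) (q(k, W) = (k - 2)/(W - 24) = (-2 + k)/(-24 + W))
q(-9, F(0*4))² = ((-2 - 9)/(-24 + (11/3 + 0*4)))² = (-11/(-24 + (11/3 + 0)))² = (-11/(-24 + 11/3))² = (-11/(-61/3))² = (-3/61*(-11))² = (33/61)² = 1089/3721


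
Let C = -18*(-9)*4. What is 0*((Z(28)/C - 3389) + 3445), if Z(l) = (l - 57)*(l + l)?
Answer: 0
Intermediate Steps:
C = 648 (C = 162*4 = 648)
Z(l) = 2*l*(-57 + l) (Z(l) = (-57 + l)*(2*l) = 2*l*(-57 + l))
0*((Z(28)/C - 3389) + 3445) = 0*(((2*28*(-57 + 28))/648 - 3389) + 3445) = 0*(((2*28*(-29))*(1/648) - 3389) + 3445) = 0*((-1624*1/648 - 3389) + 3445) = 0*((-203/81 - 3389) + 3445) = 0*(-274712/81 + 3445) = 0*(4333/81) = 0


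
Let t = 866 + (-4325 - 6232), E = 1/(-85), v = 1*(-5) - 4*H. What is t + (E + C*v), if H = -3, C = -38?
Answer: -846346/85 ≈ -9957.0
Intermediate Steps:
v = 7 (v = 1*(-5) - 4*(-3) = -5 + 12 = 7)
E = -1/85 ≈ -0.011765
t = -9691 (t = 866 - 10557 = -9691)
t + (E + C*v) = -9691 + (-1/85 - 38*7) = -9691 + (-1/85 - 266) = -9691 - 22611/85 = -846346/85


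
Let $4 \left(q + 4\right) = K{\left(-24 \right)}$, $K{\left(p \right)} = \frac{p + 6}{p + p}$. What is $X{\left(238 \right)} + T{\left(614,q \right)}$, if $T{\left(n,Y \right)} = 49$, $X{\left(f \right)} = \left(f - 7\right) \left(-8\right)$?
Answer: $-1799$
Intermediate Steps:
$K{\left(p \right)} = \frac{6 + p}{2 p}$
$q = - \frac{125}{32}$ ($q = -4 + \frac{\frac{1}{2} \frac{1}{-24} \left(6 - 24\right)}{4} = -4 + \frac{\frac{1}{2} \left(- \frac{1}{24}\right) \left(-18\right)}{4} = -4 + \frac{1}{4} \cdot \frac{3}{8} = -4 + \frac{3}{32} = - \frac{125}{32} \approx -3.9063$)
$X{\left(f \right)} = 56 - 8 f$ ($X{\left(f \right)} = \left(-7 + f\right) \left(-8\right) = 56 - 8 f$)
$X{\left(238 \right)} + T{\left(614,q \right)} = \left(56 - 1904\right) + 49 = -1848 + 49 = -1799$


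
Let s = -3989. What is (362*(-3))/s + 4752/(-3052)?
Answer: -3910314/3043607 ≈ -1.2848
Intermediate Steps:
(362*(-3))/s + 4752/(-3052) = (362*(-3))/(-3989) + 4752/(-3052) = -1086*(-1/3989) + 4752*(-1/3052) = 1086/3989 - 1188/763 = -3910314/3043607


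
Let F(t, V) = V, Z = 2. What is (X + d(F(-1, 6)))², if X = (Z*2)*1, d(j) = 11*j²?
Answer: 160000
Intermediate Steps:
X = 4 (X = (2*2)*1 = 4*1 = 4)
(X + d(F(-1, 6)))² = (4 + 11*6²)² = (4 + 11*36)² = (4 + 396)² = 400² = 160000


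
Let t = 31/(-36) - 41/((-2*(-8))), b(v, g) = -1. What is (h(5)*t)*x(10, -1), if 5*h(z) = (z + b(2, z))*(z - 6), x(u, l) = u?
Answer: 493/18 ≈ 27.389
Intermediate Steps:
h(z) = (-1 + z)*(-6 + z)/5 (h(z) = ((z - 1)*(z - 6))/5 = ((-1 + z)*(-6 + z))/5 = (-1 + z)*(-6 + z)/5)
t = -493/144 (t = 31*(-1/36) - 41/16 = -31/36 - 41*1/16 = -31/36 - 41/16 = -493/144 ≈ -3.4236)
(h(5)*t)*x(10, -1) = ((6/5 - 7/5*5 + (1/5)*5**2)*(-493/144))*10 = ((6/5 - 7 + (1/5)*25)*(-493/144))*10 = ((6/5 - 7 + 5)*(-493/144))*10 = -4/5*(-493/144)*10 = (493/180)*10 = 493/18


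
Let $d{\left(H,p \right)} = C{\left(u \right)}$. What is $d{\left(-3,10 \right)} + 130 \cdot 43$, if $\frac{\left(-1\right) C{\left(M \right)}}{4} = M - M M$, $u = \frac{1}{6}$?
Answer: $\frac{50305}{9} \approx 5589.4$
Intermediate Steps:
$u = \frac{1}{6} \approx 0.16667$
$C{\left(M \right)} = - 4 M + 4 M^{2}$ ($C{\left(M \right)} = - 4 \left(M - M M\right) = - 4 \left(M - M^{2}\right) = - 4 M + 4 M^{2}$)
$d{\left(H,p \right)} = - \frac{5}{9}$ ($d{\left(H,p \right)} = 4 \cdot \frac{1}{6} \left(-1 + \frac{1}{6}\right) = 4 \cdot \frac{1}{6} \left(- \frac{5}{6}\right) = - \frac{5}{9}$)
$d{\left(-3,10 \right)} + 130 \cdot 43 = - \frac{5}{9} + 130 \cdot 43 = - \frac{5}{9} + 5590 = \frac{50305}{9}$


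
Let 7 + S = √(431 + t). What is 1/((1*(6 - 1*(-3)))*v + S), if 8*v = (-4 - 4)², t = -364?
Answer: 65/4158 - √67/4158 ≈ 0.013664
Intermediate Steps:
v = 8 (v = (-4 - 4)²/8 = (⅛)*(-8)² = (⅛)*64 = 8)
S = -7 + √67 (S = -7 + √(431 - 364) = -7 + √67 ≈ 1.1854)
1/((1*(6 - 1*(-3)))*v + S) = 1/((1*(6 - 1*(-3)))*8 + (-7 + √67)) = 1/((1*(6 + 3))*8 + (-7 + √67)) = 1/((1*9)*8 + (-7 + √67)) = 1/(9*8 + (-7 + √67)) = 1/(72 + (-7 + √67)) = 1/(65 + √67)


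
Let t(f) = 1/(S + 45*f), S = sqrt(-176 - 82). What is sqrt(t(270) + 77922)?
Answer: sqrt((946752301 + 77922*I*sqrt(258))/(12150 + I*sqrt(258))) ≈ 279.15 - 0.e-10*I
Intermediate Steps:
S = I*sqrt(258) (S = sqrt(-258) = I*sqrt(258) ≈ 16.062*I)
t(f) = 1/(45*f + I*sqrt(258)) (t(f) = 1/(I*sqrt(258) + 45*f) = 1/(45*f + I*sqrt(258)))
sqrt(t(270) + 77922) = sqrt(1/(45*270 + I*sqrt(258)) + 77922) = sqrt(1/(12150 + I*sqrt(258)) + 77922) = sqrt(77922 + 1/(12150 + I*sqrt(258)))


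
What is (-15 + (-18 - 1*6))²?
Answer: 1521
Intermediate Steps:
(-15 + (-18 - 1*6))² = (-15 + (-18 - 6))² = (-15 - 24)² = (-39)² = 1521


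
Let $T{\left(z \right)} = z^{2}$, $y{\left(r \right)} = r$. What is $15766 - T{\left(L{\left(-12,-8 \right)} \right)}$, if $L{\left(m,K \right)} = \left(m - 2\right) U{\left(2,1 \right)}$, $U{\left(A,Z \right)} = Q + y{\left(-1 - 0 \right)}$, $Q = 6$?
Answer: $10866$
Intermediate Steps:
$U{\left(A,Z \right)} = 5$ ($U{\left(A,Z \right)} = 6 - 1 = 5$)
$L{\left(m,K \right)} = -10 + 5 m$ ($L{\left(m,K \right)} = \left(m - 2\right) 5 = \left(-2 + m\right) 5 = -10 + 5 m$)
$15766 - T{\left(L{\left(-12,-8 \right)} \right)} = 15766 - \left(-10 + 5 \left(-12\right)\right)^{2} = 15766 - \left(-10 - 60\right)^{2} = 15766 - \left(-70\right)^{2} = 15766 - 4900 = 10866$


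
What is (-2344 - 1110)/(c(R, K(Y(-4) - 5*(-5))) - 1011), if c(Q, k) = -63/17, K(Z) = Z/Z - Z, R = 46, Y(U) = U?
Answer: 29359/8625 ≈ 3.4039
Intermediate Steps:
K(Z) = 1 - Z
c(Q, k) = -63/17 (c(Q, k) = -63*1/17 = -63/17)
(-2344 - 1110)/(c(R, K(Y(-4) - 5*(-5))) - 1011) = (-2344 - 1110)/(-63/17 - 1011) = -3454/(-17250/17) = -3454*(-17/17250) = 29359/8625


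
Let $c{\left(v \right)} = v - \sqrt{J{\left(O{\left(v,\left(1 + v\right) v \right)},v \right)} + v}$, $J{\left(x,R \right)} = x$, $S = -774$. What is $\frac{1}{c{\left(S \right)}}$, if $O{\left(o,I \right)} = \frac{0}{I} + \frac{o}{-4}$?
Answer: $- \frac{4}{3099} + \frac{i \sqrt{258}}{399771} \approx -0.0012907 + 4.0179 \cdot 10^{-5} i$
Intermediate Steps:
$O{\left(o,I \right)} = - \frac{o}{4}$ ($O{\left(o,I \right)} = 0 + o \left(- \frac{1}{4}\right) = 0 - \frac{o}{4} = - \frac{o}{4}$)
$c{\left(v \right)} = v - \frac{\sqrt{3} \sqrt{v}}{2}$ ($c{\left(v \right)} = v - \sqrt{- \frac{v}{4} + v} = v - \sqrt{\frac{3 v}{4}} = v - \frac{\sqrt{3} \sqrt{v}}{2}$)
$\frac{1}{c{\left(S \right)}} = \frac{1}{-774 - \frac{\sqrt{3} \sqrt{-774}}{2}} = \frac{1}{-774 - \frac{\sqrt{3} \cdot 3 i \sqrt{86}}{2}} = \frac{1}{-774 - \frac{3 i \sqrt{258}}{2}}$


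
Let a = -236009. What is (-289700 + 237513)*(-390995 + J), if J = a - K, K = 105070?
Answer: 38204745838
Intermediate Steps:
J = -341079 (J = -236009 - 1*105070 = -236009 - 105070 = -341079)
(-289700 + 237513)*(-390995 + J) = (-289700 + 237513)*(-390995 - 341079) = -52187*(-732074) = 38204745838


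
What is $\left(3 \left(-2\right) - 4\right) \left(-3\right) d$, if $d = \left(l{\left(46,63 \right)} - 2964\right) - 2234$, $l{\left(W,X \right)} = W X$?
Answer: $-69000$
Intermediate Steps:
$d = -2300$ ($d = \left(46 \cdot 63 - 2964\right) - 2234 = \left(2898 - 2964\right) - 2234 = -66 - 2234 = -2300$)
$\left(3 \left(-2\right) - 4\right) \left(-3\right) d = \left(3 \left(-2\right) - 4\right) \left(-3\right) \left(-2300\right) = \left(-6 - 4\right) \left(-3\right) \left(-2300\right) = \left(-10\right) \left(-3\right) \left(-2300\right) = 30 \left(-2300\right) = -69000$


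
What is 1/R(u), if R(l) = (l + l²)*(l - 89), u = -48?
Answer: -1/309072 ≈ -3.2355e-6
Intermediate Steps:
R(l) = (-89 + l)*(l + l²) (R(l) = (l + l²)*(-89 + l) = (-89 + l)*(l + l²))
1/R(u) = 1/(-48*(-89 + (-48)² - 88*(-48))) = 1/(-48*(-89 + 2304 + 4224)) = 1/(-48*6439) = 1/(-309072) = -1/309072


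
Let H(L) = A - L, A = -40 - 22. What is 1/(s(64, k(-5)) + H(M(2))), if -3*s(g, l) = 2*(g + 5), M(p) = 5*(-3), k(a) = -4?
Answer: -1/93 ≈ -0.010753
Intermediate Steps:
M(p) = -15
A = -62
H(L) = -62 - L
s(g, l) = -10/3 - 2*g/3 (s(g, l) = -2*(g + 5)/3 = -2*(5 + g)/3 = -(10 + 2*g)/3 = -10/3 - 2*g/3)
1/(s(64, k(-5)) + H(M(2))) = 1/((-10/3 - ⅔*64) + (-62 - 1*(-15))) = 1/((-10/3 - 128/3) + (-62 + 15)) = 1/(-46 - 47) = 1/(-93) = -1/93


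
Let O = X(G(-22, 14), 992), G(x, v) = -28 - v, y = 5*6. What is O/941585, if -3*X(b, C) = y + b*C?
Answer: 13878/941585 ≈ 0.014739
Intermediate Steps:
y = 30
X(b, C) = -10 - C*b/3 (X(b, C) = -(30 + b*C)/3 = -(30 + C*b)/3 = -10 - C*b/3)
O = 13878 (O = -10 - ⅓*992*(-28 - 1*14) = -10 - ⅓*992*(-28 - 14) = -10 - ⅓*992*(-42) = -10 + 13888 = 13878)
O/941585 = 13878/941585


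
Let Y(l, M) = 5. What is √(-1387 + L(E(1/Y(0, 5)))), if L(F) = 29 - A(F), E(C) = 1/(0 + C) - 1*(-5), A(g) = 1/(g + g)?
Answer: I*√135805/10 ≈ 36.852*I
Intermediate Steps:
A(g) = 1/(2*g)
E(C) = 5 + 1/C (E(C) = 1/C + 5 = 5 + 1/C)
L(F) = 29 - 1/(2*F)
√(-1387 + L(E(1/Y(0, 5)))) = √(-1387 + (29 - 1/(2*(5 + 1/(1/5))))) = √(-1387 + (29 - 1/(2*(5 + 1/(⅕))))) = √(-1387 + (29 - 1/(2*(5 + 5)))) = √(-1387 + (29 - ½/10)) = √(-1387 + (29 - ½*⅒)) = √(-1387 + (29 - 1/20)) = √(-1387 + 579/20) = √(-27161/20) = I*√135805/10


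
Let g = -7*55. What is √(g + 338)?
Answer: I*√47 ≈ 6.8557*I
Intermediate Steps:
g = -385
√(g + 338) = √(-385 + 338) = √(-47) = I*√47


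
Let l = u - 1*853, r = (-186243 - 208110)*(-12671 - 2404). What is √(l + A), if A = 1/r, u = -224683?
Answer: I*√3936187572604609422661/132108255 ≈ 474.91*I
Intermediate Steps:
r = 5944871475 (r = -394353*(-15075) = 5944871475)
l = -225536 (l = -224683 - 1*853 = -224683 - 853 = -225536)
A = 1/5944871475 ≈ 1.6821e-10
√(l + A) = √(-225536 + 1/5944871475) = √(-1340782532985599/5944871475) = I*√3936187572604609422661/132108255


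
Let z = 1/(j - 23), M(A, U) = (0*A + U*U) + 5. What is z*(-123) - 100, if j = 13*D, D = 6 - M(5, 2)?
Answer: -6077/62 ≈ -98.016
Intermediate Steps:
M(A, U) = 5 + U² (M(A, U) = (0 + U²) + 5 = U² + 5 = 5 + U²)
D = -3 (D = 6 - (5 + 2²) = 6 - (5 + 4) = 6 - 1*9 = 6 - 9 = -3)
j = -39 (j = 13*(-3) = -39)
z = -1/62 (z = 1/(-39 - 23) = 1/(-62) = -1/62 ≈ -0.016129)
z*(-123) - 100 = -1/62*(-123) - 100 = 123/62 - 100 = -6077/62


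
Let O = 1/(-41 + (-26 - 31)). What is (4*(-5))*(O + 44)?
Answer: -43110/49 ≈ -879.80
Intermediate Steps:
O = -1/98 (O = 1/(-41 - 57) = 1/(-98) = -1/98 ≈ -0.010204)
(4*(-5))*(O + 44) = (4*(-5))*(-1/98 + 44) = -20*4311/98 = -43110/49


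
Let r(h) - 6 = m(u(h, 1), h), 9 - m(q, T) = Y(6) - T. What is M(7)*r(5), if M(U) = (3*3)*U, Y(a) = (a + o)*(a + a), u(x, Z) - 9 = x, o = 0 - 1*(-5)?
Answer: -7056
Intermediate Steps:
o = 5 (o = 0 + 5 = 5)
u(x, Z) = 9 + x
Y(a) = 2*a*(5 + a) (Y(a) = (a + 5)*(a + a) = (5 + a)*(2*a) = 2*a*(5 + a))
M(U) = 9*U
m(q, T) = -123 + T (m(q, T) = 9 - (2*6*(5 + 6) - T) = 9 - (2*6*11 - T) = 9 - (132 - T) = 9 + (-132 + T) = -123 + T)
r(h) = -117 + h (r(h) = 6 + (-123 + h) = -117 + h)
M(7)*r(5) = (9*7)*(-117 + 5) = 63*(-112) = -7056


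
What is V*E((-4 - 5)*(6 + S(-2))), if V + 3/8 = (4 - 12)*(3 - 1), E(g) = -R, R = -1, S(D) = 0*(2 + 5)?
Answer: -131/8 ≈ -16.375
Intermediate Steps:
S(D) = 0 (S(D) = 0*7 = 0)
E(g) = 1 (E(g) = -1*(-1) = 1)
V = -131/8 (V = -3/8 + (4 - 12)*(3 - 1) = -3/8 - 8*2 = -3/8 - 16 = -131/8 ≈ -16.375)
V*E((-4 - 5)*(6 + S(-2))) = -131/8*1 = -131/8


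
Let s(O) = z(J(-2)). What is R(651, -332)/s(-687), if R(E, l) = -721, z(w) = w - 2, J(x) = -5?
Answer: 103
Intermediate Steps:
z(w) = -2 + w
s(O) = -7 (s(O) = -2 - 5 = -7)
R(651, -332)/s(-687) = -721/(-7) = -721*(-⅐) = 103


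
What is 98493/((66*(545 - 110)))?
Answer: 32831/9570 ≈ 3.4306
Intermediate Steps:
98493/((66*(545 - 110))) = 98493/((66*435)) = 98493/28710 = 98493*(1/28710) = 32831/9570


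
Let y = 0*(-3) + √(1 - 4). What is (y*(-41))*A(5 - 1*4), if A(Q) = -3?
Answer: 123*I*√3 ≈ 213.04*I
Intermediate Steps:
y = I*√3 (y = 0 + √(-3) = 0 + I*√3 = I*√3 ≈ 1.732*I)
(y*(-41))*A(5 - 1*4) = ((I*√3)*(-41))*(-3) = -41*I*√3*(-3) = 123*I*√3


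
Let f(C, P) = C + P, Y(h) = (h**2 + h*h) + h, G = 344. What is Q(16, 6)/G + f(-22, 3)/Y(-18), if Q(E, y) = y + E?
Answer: 1831/54180 ≈ 0.033795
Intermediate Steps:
Q(E, y) = E + y
Y(h) = h + 2*h**2 (Y(h) = (h**2 + h**2) + h = 2*h**2 + h = h + 2*h**2)
Q(16, 6)/G + f(-22, 3)/Y(-18) = (16 + 6)/344 + (-22 + 3)/((-18*(1 + 2*(-18)))) = 22*(1/344) - 19*(-1/(18*(1 - 36))) = 11/172 - 19/((-18*(-35))) = 11/172 - 19/630 = 1831/54180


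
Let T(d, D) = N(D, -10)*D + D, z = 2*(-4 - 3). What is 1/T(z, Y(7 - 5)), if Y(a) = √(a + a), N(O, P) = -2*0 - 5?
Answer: -⅛ ≈ -0.12500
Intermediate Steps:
N(O, P) = -5 (N(O, P) = 0 - 5 = -5)
z = -14 (z = 2*(-7) = -14)
Y(a) = √2*√a (Y(a) = √(2*a) = √2*√a)
T(d, D) = -4*D (T(d, D) = -5*D + D = -4*D)
1/T(z, Y(7 - 5)) = 1/(-4*√2*√(7 - 5)) = 1/(-4*√2*√2) = 1/(-4*2) = 1/(-8) = -⅛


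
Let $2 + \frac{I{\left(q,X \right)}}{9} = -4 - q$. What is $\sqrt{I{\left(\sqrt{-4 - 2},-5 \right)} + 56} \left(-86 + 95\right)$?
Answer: $9 \sqrt{2 - 9 i \sqrt{6}} \approx 31.265 - 28.557 i$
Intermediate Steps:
$I{\left(q,X \right)} = -54 - 9 q$ ($I{\left(q,X \right)} = -18 + 9 \left(-4 - q\right) = -18 - \left(36 + 9 q\right) = -54 - 9 q$)
$\sqrt{I{\left(\sqrt{-4 - 2},-5 \right)} + 56} \left(-86 + 95\right) = \sqrt{\left(-54 - 9 \sqrt{-4 - 2}\right) + 56} \left(-86 + 95\right) = \sqrt{\left(-54 - 9 \sqrt{-6}\right) + 56} \cdot 9 = \sqrt{\left(-54 - 9 i \sqrt{6}\right) + 56} \cdot 9 = \sqrt{2 - 9 i \sqrt{6}} \cdot 9 = 9 \sqrt{2 - 9 i \sqrt{6}}$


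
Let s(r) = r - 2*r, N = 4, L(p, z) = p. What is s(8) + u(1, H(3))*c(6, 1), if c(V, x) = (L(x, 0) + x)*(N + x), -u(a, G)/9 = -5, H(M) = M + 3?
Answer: 442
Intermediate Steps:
H(M) = 3 + M
u(a, G) = 45 (u(a, G) = -9*(-5) = 45)
s(r) = -r
c(V, x) = 2*x*(4 + x) (c(V, x) = (x + x)*(4 + x) = (2*x)*(4 + x) = 2*x*(4 + x))
s(8) + u(1, H(3))*c(6, 1) = -1*8 + 45*(2*1*(4 + 1)) = -8 + 45*(2*1*5) = -8 + 45*10 = -8 + 450 = 442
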